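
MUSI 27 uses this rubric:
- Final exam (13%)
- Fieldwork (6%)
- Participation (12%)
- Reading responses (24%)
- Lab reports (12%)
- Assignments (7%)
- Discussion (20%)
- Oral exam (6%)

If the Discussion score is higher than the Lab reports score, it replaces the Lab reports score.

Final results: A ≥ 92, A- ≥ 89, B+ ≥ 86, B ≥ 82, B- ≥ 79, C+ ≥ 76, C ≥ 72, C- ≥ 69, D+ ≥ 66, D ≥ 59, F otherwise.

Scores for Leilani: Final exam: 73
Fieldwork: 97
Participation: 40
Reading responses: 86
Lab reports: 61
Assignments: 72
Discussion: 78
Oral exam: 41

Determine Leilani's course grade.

C

Discussion (78) > Lab reports (61), so Lab reports counts as 78.
Weighted total:
  Final exam 73 × 0.13 = 9.49
  Fieldwork 97 × 0.06 = 5.82
  Participation 40 × 0.12 = 4.8
  Reading responses 86 × 0.24 = 20.64
  Lab reports 78 × 0.12 = 9.36
  Assignments 72 × 0.07 = 5.04
  Discussion 78 × 0.2 = 15.6
  Oral exam 41 × 0.06 = 2.46
Sum = 73.21
73.21 is ≥ 72 and < 76 → C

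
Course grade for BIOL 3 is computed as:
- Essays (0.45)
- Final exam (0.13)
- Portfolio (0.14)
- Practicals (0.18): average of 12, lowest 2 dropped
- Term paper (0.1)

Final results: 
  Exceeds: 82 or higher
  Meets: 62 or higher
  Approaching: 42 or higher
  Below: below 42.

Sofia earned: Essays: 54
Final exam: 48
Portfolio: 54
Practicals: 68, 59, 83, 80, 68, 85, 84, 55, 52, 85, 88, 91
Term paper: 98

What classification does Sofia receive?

Practicals: drop 52, 55 → average of remaining 10 = 791/10 = 79.1
Weighted total:
  Essays 54 × 0.45 = 24.3
  Final exam 48 × 0.13 = 6.24
  Portfolio 54 × 0.14 = 7.56
  Practicals 79.1 × 0.18 = 14.238
  Term paper 98 × 0.1 = 9.8
Sum = 62.138
62.138 is ≥ 62 and < 82 → Meets

Meets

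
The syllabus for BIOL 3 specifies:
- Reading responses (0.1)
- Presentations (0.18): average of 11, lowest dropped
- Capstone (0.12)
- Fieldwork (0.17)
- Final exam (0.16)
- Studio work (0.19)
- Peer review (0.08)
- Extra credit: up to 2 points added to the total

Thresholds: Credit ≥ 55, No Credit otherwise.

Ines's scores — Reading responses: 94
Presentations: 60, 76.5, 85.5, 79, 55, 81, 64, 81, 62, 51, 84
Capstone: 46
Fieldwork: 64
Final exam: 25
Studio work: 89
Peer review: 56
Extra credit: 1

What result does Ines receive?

Credit

Presentations: drop 51 → average of remaining 10 = 728/10 = 72.8
Weighted total:
  Reading responses 94 × 0.1 = 9.4
  Presentations 72.8 × 0.18 = 13.104
  Capstone 46 × 0.12 = 5.52
  Fieldwork 64 × 0.17 = 10.88
  Final exam 25 × 0.16 = 4
  Studio work 89 × 0.19 = 16.91
  Peer review 56 × 0.08 = 4.48
Sum = 64.294
Extra credit: 64.294 + 1 = 65.294
65.294 ≥ 55 → Credit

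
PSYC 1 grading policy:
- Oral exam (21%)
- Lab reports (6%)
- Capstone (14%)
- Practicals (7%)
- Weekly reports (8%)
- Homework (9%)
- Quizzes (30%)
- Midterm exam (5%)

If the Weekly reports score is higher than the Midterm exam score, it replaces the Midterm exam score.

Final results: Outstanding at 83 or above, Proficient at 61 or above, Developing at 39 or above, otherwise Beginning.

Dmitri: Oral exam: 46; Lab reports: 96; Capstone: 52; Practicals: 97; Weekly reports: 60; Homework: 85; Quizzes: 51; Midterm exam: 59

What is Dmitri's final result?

Weekly reports (60) > Midterm exam (59), so Midterm exam counts as 60.
Weighted total:
  Oral exam 46 × 0.21 = 9.66
  Lab reports 96 × 0.06 = 5.76
  Capstone 52 × 0.14 = 7.28
  Practicals 97 × 0.07 = 6.79
  Weekly reports 60 × 0.08 = 4.8
  Homework 85 × 0.09 = 7.65
  Quizzes 51 × 0.3 = 15.3
  Midterm exam 60 × 0.05 = 3
Sum = 60.24
60.24 is ≥ 39 and < 61 → Developing

Developing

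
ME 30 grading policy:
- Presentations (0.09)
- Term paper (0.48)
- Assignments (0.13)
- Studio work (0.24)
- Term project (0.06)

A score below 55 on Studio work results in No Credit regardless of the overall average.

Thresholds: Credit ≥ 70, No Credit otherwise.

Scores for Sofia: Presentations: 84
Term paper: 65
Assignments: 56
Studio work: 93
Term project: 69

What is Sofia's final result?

Studio work score 93 ≥ 55: minimum met.
Weighted total:
  Presentations 84 × 0.09 = 7.56
  Term paper 65 × 0.48 = 31.2
  Assignments 56 × 0.13 = 7.28
  Studio work 93 × 0.24 = 22.32
  Term project 69 × 0.06 = 4.14
Sum = 72.5
72.5 ≥ 70 → Credit

Credit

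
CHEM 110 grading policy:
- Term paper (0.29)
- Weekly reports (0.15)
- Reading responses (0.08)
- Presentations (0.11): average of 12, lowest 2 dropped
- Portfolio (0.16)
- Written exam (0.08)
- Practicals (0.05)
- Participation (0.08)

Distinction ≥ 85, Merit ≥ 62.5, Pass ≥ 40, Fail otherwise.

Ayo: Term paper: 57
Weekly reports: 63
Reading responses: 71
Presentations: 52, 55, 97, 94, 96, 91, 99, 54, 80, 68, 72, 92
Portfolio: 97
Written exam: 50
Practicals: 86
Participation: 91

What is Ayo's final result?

Presentations: drop 52, 54 → average of remaining 10 = 844/10 = 84.4
Weighted total:
  Term paper 57 × 0.29 = 16.53
  Weekly reports 63 × 0.15 = 9.45
  Reading responses 71 × 0.08 = 5.68
  Presentations 84.4 × 0.11 = 9.284
  Portfolio 97 × 0.16 = 15.52
  Written exam 50 × 0.08 = 4
  Practicals 86 × 0.05 = 4.3
  Participation 91 × 0.08 = 7.28
Sum = 72.044
72.044 is ≥ 62.5 and < 85 → Merit

Merit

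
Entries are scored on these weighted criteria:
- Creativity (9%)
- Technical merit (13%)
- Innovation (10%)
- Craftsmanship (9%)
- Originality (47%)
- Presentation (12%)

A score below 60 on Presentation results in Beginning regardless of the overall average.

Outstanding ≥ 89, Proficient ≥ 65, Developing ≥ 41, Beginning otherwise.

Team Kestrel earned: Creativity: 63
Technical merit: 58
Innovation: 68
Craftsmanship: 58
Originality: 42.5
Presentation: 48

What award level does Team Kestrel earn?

Beginning

Presentation score 48 < 60: minimum not met.
Weighted total:
  Creativity 63 × 0.09 = 5.67
  Technical merit 58 × 0.13 = 7.54
  Innovation 68 × 0.1 = 6.8
  Craftsmanship 58 × 0.09 = 5.22
  Originality 42.5 × 0.47 = 19.975
  Presentation 48 × 0.12 = 5.76
Sum = 50.965
Because the Presentation minimum was not met, the result is Beginning.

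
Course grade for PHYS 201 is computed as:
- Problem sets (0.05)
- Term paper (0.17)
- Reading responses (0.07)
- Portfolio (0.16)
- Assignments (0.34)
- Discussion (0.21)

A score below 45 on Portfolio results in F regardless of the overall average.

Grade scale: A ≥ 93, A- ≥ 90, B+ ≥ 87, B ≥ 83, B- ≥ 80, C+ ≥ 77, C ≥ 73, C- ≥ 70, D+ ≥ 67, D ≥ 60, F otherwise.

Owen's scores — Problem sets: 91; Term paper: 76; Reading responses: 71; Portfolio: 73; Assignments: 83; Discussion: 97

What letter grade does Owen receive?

Portfolio score 73 ≥ 45: minimum met.
Weighted total:
  Problem sets 91 × 0.05 = 4.55
  Term paper 76 × 0.17 = 12.92
  Reading responses 71 × 0.07 = 4.97
  Portfolio 73 × 0.16 = 11.68
  Assignments 83 × 0.34 = 28.22
  Discussion 97 × 0.21 = 20.37
Sum = 82.71
82.71 is ≥ 80 and < 83 → B-

B-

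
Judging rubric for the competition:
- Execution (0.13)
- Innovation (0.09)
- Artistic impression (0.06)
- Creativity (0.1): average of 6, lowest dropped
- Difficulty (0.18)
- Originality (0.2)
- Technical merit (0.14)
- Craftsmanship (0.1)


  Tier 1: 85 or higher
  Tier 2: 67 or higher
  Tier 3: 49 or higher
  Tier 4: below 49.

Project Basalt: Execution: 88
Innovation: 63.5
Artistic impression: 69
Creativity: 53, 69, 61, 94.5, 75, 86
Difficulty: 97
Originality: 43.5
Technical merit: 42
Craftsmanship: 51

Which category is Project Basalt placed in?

Creativity: drop 53 → average of remaining 5 = 385.5/5 = 77.1
Weighted total:
  Execution 88 × 0.13 = 11.44
  Innovation 63.5 × 0.09 = 5.715
  Artistic impression 69 × 0.06 = 4.14
  Creativity 77.1 × 0.1 = 7.71
  Difficulty 97 × 0.18 = 17.46
  Originality 43.5 × 0.2 = 8.7
  Technical merit 42 × 0.14 = 5.88
  Craftsmanship 51 × 0.1 = 5.1
Sum = 66.145
66.145 is ≥ 49 and < 67 → Tier 3

Tier 3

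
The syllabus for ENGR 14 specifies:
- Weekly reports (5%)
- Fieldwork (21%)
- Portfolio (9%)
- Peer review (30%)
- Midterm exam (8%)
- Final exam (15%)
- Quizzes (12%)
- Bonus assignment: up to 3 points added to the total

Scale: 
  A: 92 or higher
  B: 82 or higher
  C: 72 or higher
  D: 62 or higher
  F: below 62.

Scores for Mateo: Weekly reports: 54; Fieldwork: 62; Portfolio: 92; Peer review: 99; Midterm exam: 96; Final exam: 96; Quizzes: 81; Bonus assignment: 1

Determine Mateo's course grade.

B

Weighted total:
  Weekly reports 54 × 0.05 = 2.7
  Fieldwork 62 × 0.21 = 13.02
  Portfolio 92 × 0.09 = 8.28
  Peer review 99 × 0.3 = 29.7
  Midterm exam 96 × 0.08 = 7.68
  Final exam 96 × 0.15 = 14.4
  Quizzes 81 × 0.12 = 9.72
Sum = 85.5
Bonus assignment: 85.5 + 1 = 86.5
86.5 is ≥ 82 and < 92 → B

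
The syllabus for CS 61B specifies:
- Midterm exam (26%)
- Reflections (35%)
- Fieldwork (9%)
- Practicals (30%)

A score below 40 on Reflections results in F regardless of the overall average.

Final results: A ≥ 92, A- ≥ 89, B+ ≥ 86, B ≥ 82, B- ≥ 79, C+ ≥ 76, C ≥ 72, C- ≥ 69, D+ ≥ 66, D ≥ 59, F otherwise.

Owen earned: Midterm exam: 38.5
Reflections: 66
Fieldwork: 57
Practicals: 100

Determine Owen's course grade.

D+

Reflections score 66 ≥ 40: minimum met.
Weighted total:
  Midterm exam 38.5 × 0.26 = 10.01
  Reflections 66 × 0.35 = 23.1
  Fieldwork 57 × 0.09 = 5.13
  Practicals 100 × 0.3 = 30
Sum = 68.24
68.24 is ≥ 66 and < 69 → D+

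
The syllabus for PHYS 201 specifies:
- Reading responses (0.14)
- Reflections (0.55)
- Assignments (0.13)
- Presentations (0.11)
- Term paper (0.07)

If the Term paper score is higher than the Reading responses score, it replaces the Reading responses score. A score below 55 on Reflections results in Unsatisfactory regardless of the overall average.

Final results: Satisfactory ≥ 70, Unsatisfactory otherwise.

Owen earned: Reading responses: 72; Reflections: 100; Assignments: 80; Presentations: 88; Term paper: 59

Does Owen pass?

Term paper (59) ≤ Reading responses (72), so Reading responses stays at 72.
Reflections score 100 ≥ 55: minimum met.
Weighted total:
  Reading responses 72 × 0.14 = 10.08
  Reflections 100 × 0.55 = 55
  Assignments 80 × 0.13 = 10.4
  Presentations 88 × 0.11 = 9.68
  Term paper 59 × 0.07 = 4.13
Sum = 89.29
89.29 ≥ 70 → Satisfactory

Satisfactory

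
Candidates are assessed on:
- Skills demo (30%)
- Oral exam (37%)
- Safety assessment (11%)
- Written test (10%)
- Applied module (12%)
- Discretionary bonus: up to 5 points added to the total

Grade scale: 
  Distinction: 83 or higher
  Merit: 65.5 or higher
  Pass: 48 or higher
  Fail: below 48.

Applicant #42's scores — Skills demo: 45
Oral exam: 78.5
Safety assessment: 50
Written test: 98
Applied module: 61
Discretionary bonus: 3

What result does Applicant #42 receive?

Weighted total:
  Skills demo 45 × 0.3 = 13.5
  Oral exam 78.5 × 0.37 = 29.045
  Safety assessment 50 × 0.11 = 5.5
  Written test 98 × 0.1 = 9.8
  Applied module 61 × 0.12 = 7.32
Sum = 65.165
Discretionary bonus: 65.165 + 3 = 68.165
68.165 is ≥ 65.5 and < 83 → Merit

Merit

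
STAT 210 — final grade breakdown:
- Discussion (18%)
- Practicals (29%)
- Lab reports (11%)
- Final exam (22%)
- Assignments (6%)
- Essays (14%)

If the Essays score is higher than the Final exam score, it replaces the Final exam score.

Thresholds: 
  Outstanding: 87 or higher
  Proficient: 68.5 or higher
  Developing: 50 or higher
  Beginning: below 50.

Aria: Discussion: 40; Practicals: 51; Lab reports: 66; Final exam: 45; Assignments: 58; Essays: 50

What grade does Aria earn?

Developing

Essays (50) > Final exam (45), so Final exam counts as 50.
Weighted total:
  Discussion 40 × 0.18 = 7.2
  Practicals 51 × 0.29 = 14.79
  Lab reports 66 × 0.11 = 7.26
  Final exam 50 × 0.22 = 11
  Assignments 58 × 0.06 = 3.48
  Essays 50 × 0.14 = 7
Sum = 50.73
50.73 is ≥ 50 and < 68.5 → Developing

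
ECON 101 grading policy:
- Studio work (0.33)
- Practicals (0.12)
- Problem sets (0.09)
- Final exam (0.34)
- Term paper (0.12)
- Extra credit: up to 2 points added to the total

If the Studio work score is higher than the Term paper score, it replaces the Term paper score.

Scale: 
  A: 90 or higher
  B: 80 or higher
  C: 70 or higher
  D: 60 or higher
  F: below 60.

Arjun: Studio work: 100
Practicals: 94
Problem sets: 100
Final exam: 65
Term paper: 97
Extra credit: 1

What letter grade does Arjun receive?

B

Studio work (100) > Term paper (97), so Term paper counts as 100.
Weighted total:
  Studio work 100 × 0.33 = 33
  Practicals 94 × 0.12 = 11.28
  Problem sets 100 × 0.09 = 9
  Final exam 65 × 0.34 = 22.1
  Term paper 100 × 0.12 = 12
Sum = 87.38
Extra credit: 87.38 + 1 = 88.38
88.38 is ≥ 80 and < 90 → B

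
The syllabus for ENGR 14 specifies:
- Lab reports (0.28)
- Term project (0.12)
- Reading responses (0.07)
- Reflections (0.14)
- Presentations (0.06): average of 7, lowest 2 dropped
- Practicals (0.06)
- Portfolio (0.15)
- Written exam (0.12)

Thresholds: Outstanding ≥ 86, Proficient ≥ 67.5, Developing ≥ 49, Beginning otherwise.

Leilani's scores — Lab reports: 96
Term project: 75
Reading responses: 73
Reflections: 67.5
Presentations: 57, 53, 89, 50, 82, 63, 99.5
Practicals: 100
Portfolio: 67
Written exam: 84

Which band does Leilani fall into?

Proficient

Presentations: drop 50, 53 → average of remaining 5 = 390.5/5 = 78.1
Weighted total:
  Lab reports 96 × 0.28 = 26.88
  Term project 75 × 0.12 = 9
  Reading responses 73 × 0.07 = 5.11
  Reflections 67.5 × 0.14 = 9.45
  Presentations 78.1 × 0.06 = 4.686
  Practicals 100 × 0.06 = 6
  Portfolio 67 × 0.15 = 10.05
  Written exam 84 × 0.12 = 10.08
Sum = 81.256
81.256 is ≥ 67.5 and < 86 → Proficient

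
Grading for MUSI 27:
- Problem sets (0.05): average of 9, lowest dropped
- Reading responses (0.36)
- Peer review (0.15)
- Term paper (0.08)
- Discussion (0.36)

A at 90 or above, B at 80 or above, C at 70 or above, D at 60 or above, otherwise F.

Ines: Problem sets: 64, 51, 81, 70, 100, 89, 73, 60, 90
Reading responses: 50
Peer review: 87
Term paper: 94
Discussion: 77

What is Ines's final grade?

C

Problem sets: drop 51 → average of remaining 8 = 627/8 = 78.375
Weighted total:
  Problem sets 78.375 × 0.05 = 3.91875
  Reading responses 50 × 0.36 = 18
  Peer review 87 × 0.15 = 13.05
  Term paper 94 × 0.08 = 7.52
  Discussion 77 × 0.36 = 27.72
Sum = 70.20875
70.20875 is ≥ 70 and < 80 → C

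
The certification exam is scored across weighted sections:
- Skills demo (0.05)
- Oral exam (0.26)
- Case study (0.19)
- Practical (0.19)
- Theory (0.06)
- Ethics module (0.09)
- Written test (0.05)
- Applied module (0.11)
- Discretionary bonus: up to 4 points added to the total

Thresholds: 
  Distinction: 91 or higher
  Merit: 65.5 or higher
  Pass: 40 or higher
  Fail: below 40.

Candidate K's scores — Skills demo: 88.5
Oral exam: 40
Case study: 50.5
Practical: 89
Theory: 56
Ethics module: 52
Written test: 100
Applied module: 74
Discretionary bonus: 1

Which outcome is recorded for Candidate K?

Weighted total:
  Skills demo 88.5 × 0.05 = 4.425
  Oral exam 40 × 0.26 = 10.4
  Case study 50.5 × 0.19 = 9.595
  Practical 89 × 0.19 = 16.91
  Theory 56 × 0.06 = 3.36
  Ethics module 52 × 0.09 = 4.68
  Written test 100 × 0.05 = 5
  Applied module 74 × 0.11 = 8.14
Sum = 62.51
Discretionary bonus: 62.51 + 1 = 63.51
63.51 is ≥ 40 and < 65.5 → Pass

Pass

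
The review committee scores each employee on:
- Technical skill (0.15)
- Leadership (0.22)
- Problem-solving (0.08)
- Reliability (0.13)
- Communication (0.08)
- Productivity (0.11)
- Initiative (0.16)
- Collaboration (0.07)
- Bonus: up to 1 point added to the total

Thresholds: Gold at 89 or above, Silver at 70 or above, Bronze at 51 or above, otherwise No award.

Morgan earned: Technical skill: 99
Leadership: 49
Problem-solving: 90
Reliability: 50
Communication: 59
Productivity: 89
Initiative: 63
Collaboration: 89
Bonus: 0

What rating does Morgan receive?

Weighted total:
  Technical skill 99 × 0.15 = 14.85
  Leadership 49 × 0.22 = 10.78
  Problem-solving 90 × 0.08 = 7.2
  Reliability 50 × 0.13 = 6.5
  Communication 59 × 0.08 = 4.72
  Productivity 89 × 0.11 = 9.79
  Initiative 63 × 0.16 = 10.08
  Collaboration 89 × 0.07 = 6.23
Sum = 70.15
Bonus: 70.15 + 0 = 70.15
70.15 is ≥ 70 and < 89 → Silver

Silver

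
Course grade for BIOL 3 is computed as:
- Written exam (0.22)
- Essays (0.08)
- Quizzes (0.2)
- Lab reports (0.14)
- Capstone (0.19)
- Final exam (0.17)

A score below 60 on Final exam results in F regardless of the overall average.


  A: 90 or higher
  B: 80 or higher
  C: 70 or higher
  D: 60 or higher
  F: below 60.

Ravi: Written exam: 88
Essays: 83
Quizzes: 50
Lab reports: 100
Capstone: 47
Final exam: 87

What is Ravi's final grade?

Final exam score 87 ≥ 60: minimum met.
Weighted total:
  Written exam 88 × 0.22 = 19.36
  Essays 83 × 0.08 = 6.64
  Quizzes 50 × 0.2 = 10
  Lab reports 100 × 0.14 = 14
  Capstone 47 × 0.19 = 8.93
  Final exam 87 × 0.17 = 14.79
Sum = 73.72
73.72 is ≥ 70 and < 80 → C

C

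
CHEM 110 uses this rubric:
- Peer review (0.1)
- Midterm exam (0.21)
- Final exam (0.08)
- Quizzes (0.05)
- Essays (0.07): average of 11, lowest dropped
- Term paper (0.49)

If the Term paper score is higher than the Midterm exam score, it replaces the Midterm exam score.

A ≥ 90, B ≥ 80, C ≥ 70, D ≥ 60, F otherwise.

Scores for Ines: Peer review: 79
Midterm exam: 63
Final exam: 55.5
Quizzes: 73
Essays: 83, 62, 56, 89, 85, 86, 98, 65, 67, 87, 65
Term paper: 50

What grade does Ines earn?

Essays: drop 56 → average of remaining 10 = 787/10 = 78.7
Term paper (50) ≤ Midterm exam (63), so Midterm exam stays at 63.
Weighted total:
  Peer review 79 × 0.1 = 7.9
  Midterm exam 63 × 0.21 = 13.23
  Final exam 55.5 × 0.08 = 4.44
  Quizzes 73 × 0.05 = 3.65
  Essays 78.7 × 0.07 = 5.509
  Term paper 50 × 0.49 = 24.5
Sum = 59.229
59.229 < 60 → F

F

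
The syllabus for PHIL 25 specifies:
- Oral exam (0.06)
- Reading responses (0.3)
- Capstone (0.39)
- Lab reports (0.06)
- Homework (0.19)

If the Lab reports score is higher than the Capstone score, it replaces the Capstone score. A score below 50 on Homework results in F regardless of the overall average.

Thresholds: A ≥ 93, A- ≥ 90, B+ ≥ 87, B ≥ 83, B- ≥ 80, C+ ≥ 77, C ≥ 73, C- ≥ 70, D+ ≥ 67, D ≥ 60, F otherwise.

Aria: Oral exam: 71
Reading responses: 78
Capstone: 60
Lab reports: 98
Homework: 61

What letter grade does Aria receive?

B

Lab reports (98) > Capstone (60), so Capstone counts as 98.
Homework score 61 ≥ 50: minimum met.
Weighted total:
  Oral exam 71 × 0.06 = 4.26
  Reading responses 78 × 0.3 = 23.4
  Capstone 98 × 0.39 = 38.22
  Lab reports 98 × 0.06 = 5.88
  Homework 61 × 0.19 = 11.59
Sum = 83.35
83.35 is ≥ 83 and < 87 → B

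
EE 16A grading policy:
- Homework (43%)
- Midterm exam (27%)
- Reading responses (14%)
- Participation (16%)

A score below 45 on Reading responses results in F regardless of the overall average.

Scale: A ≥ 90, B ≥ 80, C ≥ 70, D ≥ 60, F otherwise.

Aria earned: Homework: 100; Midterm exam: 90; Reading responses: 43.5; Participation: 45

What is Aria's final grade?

Reading responses score 43.5 < 45: minimum not met.
Weighted total:
  Homework 100 × 0.43 = 43
  Midterm exam 90 × 0.27 = 24.3
  Reading responses 43.5 × 0.14 = 6.09
  Participation 45 × 0.16 = 7.2
Sum = 80.59
Because the Reading responses minimum was not met, the result is F.

F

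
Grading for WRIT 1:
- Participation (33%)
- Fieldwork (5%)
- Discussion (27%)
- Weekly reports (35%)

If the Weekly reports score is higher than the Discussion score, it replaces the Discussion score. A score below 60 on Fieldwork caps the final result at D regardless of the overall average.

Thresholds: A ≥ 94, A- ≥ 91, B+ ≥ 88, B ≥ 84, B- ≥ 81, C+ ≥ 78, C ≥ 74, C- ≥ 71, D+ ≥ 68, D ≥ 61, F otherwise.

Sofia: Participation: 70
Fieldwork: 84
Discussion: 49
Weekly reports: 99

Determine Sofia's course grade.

Weekly reports (99) > Discussion (49), so Discussion counts as 99.
Fieldwork score 84 ≥ 60: minimum met.
Weighted total:
  Participation 70 × 0.33 = 23.1
  Fieldwork 84 × 0.05 = 4.2
  Discussion 99 × 0.27 = 26.73
  Weekly reports 99 × 0.35 = 34.65
Sum = 88.68
88.68 is ≥ 88 and < 91 → B+

B+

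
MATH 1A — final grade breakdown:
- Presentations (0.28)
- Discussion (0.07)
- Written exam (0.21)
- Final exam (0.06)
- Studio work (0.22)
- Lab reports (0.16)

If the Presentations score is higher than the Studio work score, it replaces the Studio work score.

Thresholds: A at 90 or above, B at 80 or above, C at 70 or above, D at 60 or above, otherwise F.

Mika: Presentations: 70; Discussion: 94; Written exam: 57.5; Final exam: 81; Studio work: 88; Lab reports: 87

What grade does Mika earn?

C

Presentations (70) ≤ Studio work (88), so Studio work stays at 88.
Weighted total:
  Presentations 70 × 0.28 = 19.6
  Discussion 94 × 0.07 = 6.58
  Written exam 57.5 × 0.21 = 12.075
  Final exam 81 × 0.06 = 4.86
  Studio work 88 × 0.22 = 19.36
  Lab reports 87 × 0.16 = 13.92
Sum = 76.395
76.395 is ≥ 70 and < 80 → C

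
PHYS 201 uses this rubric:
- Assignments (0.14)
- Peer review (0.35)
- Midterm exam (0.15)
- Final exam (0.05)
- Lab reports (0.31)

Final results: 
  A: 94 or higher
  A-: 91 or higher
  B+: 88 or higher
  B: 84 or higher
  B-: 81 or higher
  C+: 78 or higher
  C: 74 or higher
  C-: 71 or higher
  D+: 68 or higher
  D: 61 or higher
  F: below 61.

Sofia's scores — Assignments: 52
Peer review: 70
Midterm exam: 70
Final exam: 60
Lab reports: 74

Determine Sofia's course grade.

Weighted total:
  Assignments 52 × 0.14 = 7.28
  Peer review 70 × 0.35 = 24.5
  Midterm exam 70 × 0.15 = 10.5
  Final exam 60 × 0.05 = 3
  Lab reports 74 × 0.31 = 22.94
Sum = 68.22
68.22 is ≥ 68 and < 71 → D+

D+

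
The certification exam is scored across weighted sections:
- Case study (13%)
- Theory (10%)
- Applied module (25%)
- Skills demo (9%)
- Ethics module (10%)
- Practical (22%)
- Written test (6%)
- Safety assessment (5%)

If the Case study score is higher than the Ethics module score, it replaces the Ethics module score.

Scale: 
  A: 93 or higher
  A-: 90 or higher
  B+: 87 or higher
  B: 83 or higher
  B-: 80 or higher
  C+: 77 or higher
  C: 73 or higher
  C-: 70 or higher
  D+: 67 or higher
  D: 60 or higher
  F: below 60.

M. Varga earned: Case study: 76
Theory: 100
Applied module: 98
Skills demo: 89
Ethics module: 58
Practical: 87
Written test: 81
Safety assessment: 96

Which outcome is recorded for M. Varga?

B+

Case study (76) > Ethics module (58), so Ethics module counts as 76.
Weighted total:
  Case study 76 × 0.13 = 9.88
  Theory 100 × 0.1 = 10
  Applied module 98 × 0.25 = 24.5
  Skills demo 89 × 0.09 = 8.01
  Ethics module 76 × 0.1 = 7.6
  Practical 87 × 0.22 = 19.14
  Written test 81 × 0.06 = 4.86
  Safety assessment 96 × 0.05 = 4.8
Sum = 88.79
88.79 is ≥ 87 and < 90 → B+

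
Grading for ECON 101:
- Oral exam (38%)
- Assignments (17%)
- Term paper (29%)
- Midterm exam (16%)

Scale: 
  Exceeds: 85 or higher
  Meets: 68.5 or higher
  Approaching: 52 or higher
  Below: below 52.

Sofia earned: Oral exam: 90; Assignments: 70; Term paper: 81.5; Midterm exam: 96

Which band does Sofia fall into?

Weighted total:
  Oral exam 90 × 0.38 = 34.2
  Assignments 70 × 0.17 = 11.9
  Term paper 81.5 × 0.29 = 23.635
  Midterm exam 96 × 0.16 = 15.36
Sum = 85.095
85.095 ≥ 85 → Exceeds

Exceeds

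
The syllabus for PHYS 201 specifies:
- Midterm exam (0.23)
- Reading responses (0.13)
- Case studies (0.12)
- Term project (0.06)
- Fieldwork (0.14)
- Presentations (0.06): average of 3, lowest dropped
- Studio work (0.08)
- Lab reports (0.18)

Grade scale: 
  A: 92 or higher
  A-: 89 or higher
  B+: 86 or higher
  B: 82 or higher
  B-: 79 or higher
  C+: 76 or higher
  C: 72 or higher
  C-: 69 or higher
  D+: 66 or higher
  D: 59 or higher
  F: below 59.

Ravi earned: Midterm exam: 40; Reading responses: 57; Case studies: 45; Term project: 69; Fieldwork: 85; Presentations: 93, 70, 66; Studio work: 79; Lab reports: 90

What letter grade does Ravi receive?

Presentations: drop 66 → average of remaining 2 = 163/2 = 81.5
Weighted total:
  Midterm exam 40 × 0.23 = 9.2
  Reading responses 57 × 0.13 = 7.41
  Case studies 45 × 0.12 = 5.4
  Term project 69 × 0.06 = 4.14
  Fieldwork 85 × 0.14 = 11.9
  Presentations 81.5 × 0.06 = 4.89
  Studio work 79 × 0.08 = 6.32
  Lab reports 90 × 0.18 = 16.2
Sum = 65.46
65.46 is ≥ 59 and < 66 → D

D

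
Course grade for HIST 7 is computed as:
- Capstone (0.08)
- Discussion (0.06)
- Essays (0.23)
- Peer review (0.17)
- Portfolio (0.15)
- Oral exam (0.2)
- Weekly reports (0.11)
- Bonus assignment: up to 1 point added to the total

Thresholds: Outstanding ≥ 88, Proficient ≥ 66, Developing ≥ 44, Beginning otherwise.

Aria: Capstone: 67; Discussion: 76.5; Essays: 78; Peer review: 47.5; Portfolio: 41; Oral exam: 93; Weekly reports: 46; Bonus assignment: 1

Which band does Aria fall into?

Proficient

Weighted total:
  Capstone 67 × 0.08 = 5.36
  Discussion 76.5 × 0.06 = 4.59
  Essays 78 × 0.23 = 17.94
  Peer review 47.5 × 0.17 = 8.075
  Portfolio 41 × 0.15 = 6.15
  Oral exam 93 × 0.2 = 18.6
  Weekly reports 46 × 0.11 = 5.06
Sum = 65.775
Bonus assignment: 65.775 + 1 = 66.775
66.775 is ≥ 66 and < 88 → Proficient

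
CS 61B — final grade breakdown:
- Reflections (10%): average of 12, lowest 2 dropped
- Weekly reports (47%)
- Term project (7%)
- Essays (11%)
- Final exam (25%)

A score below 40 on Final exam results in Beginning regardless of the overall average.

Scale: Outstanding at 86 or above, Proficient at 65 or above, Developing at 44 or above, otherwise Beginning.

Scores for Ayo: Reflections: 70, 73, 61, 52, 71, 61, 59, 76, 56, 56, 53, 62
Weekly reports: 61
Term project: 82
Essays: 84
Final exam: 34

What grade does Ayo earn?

Reflections: drop 52, 53 → average of remaining 10 = 645/10 = 64.5
Final exam score 34 < 40: minimum not met.
Weighted total:
  Reflections 64.5 × 0.1 = 6.45
  Weekly reports 61 × 0.47 = 28.67
  Term project 82 × 0.07 = 5.74
  Essays 84 × 0.11 = 9.24
  Final exam 34 × 0.25 = 8.5
Sum = 58.6
Because the Final exam minimum was not met, the result is Beginning.

Beginning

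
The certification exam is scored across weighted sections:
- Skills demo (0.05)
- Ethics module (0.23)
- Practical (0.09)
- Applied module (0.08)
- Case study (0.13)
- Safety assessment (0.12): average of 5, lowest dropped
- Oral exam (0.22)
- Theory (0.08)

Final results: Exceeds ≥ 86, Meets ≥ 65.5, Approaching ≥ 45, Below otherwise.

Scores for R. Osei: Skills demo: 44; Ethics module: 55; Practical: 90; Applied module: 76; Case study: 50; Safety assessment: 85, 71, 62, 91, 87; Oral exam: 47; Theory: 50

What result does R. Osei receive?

Safety assessment: drop 62 → average of remaining 4 = 334/4 = 83.5
Weighted total:
  Skills demo 44 × 0.05 = 2.2
  Ethics module 55 × 0.23 = 12.65
  Practical 90 × 0.09 = 8.1
  Applied module 76 × 0.08 = 6.08
  Case study 50 × 0.13 = 6.5
  Safety assessment 83.5 × 0.12 = 10.02
  Oral exam 47 × 0.22 = 10.34
  Theory 50 × 0.08 = 4
Sum = 59.89
59.89 is ≥ 45 and < 65.5 → Approaching

Approaching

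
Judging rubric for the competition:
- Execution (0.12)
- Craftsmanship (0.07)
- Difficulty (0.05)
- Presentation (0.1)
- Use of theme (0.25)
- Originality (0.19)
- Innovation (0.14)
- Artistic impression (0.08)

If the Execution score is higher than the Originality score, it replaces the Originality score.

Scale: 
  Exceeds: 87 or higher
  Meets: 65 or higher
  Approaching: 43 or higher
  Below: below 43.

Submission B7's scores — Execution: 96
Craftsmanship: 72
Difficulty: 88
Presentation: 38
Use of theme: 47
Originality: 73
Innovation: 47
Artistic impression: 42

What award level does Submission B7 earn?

Approaching

Execution (96) > Originality (73), so Originality counts as 96.
Weighted total:
  Execution 96 × 0.12 = 11.52
  Craftsmanship 72 × 0.07 = 5.04
  Difficulty 88 × 0.05 = 4.4
  Presentation 38 × 0.1 = 3.8
  Use of theme 47 × 0.25 = 11.75
  Originality 96 × 0.19 = 18.24
  Innovation 47 × 0.14 = 6.58
  Artistic impression 42 × 0.08 = 3.36
Sum = 64.69
64.69 is ≥ 43 and < 65 → Approaching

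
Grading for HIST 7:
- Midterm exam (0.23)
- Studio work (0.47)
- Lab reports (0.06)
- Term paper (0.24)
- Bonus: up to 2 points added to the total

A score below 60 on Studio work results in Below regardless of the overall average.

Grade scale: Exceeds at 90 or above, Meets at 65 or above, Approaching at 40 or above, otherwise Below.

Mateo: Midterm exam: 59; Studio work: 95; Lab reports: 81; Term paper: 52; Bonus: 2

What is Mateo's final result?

Studio work score 95 ≥ 60: minimum met.
Weighted total:
  Midterm exam 59 × 0.23 = 13.57
  Studio work 95 × 0.47 = 44.65
  Lab reports 81 × 0.06 = 4.86
  Term paper 52 × 0.24 = 12.48
Sum = 75.56
Bonus: 75.56 + 2 = 77.56
77.56 is ≥ 65 and < 90 → Meets

Meets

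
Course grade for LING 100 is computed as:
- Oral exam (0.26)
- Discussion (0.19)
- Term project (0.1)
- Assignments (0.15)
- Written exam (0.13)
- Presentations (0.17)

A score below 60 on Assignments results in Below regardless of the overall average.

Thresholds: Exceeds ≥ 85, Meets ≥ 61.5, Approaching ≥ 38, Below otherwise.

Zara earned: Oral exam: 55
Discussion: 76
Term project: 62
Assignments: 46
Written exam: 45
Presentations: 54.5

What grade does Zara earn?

Assignments score 46 < 60: minimum not met.
Weighted total:
  Oral exam 55 × 0.26 = 14.3
  Discussion 76 × 0.19 = 14.44
  Term project 62 × 0.1 = 6.2
  Assignments 46 × 0.15 = 6.9
  Written exam 45 × 0.13 = 5.85
  Presentations 54.5 × 0.17 = 9.265
Sum = 56.955
Because the Assignments minimum was not met, the result is Below.

Below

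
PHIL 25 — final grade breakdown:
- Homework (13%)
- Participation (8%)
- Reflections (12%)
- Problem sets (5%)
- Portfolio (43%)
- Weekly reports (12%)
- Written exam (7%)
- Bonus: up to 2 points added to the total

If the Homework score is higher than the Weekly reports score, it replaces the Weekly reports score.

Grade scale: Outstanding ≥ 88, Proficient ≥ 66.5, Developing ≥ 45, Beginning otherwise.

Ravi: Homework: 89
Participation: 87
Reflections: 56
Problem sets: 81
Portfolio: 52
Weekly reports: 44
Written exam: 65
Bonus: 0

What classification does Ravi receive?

Proficient

Homework (89) > Weekly reports (44), so Weekly reports counts as 89.
Weighted total:
  Homework 89 × 0.13 = 11.57
  Participation 87 × 0.08 = 6.96
  Reflections 56 × 0.12 = 6.72
  Problem sets 81 × 0.05 = 4.05
  Portfolio 52 × 0.43 = 22.36
  Weekly reports 89 × 0.12 = 10.68
  Written exam 65 × 0.07 = 4.55
Sum = 66.89
Bonus: 66.89 + 0 = 66.89
66.89 is ≥ 66.5 and < 88 → Proficient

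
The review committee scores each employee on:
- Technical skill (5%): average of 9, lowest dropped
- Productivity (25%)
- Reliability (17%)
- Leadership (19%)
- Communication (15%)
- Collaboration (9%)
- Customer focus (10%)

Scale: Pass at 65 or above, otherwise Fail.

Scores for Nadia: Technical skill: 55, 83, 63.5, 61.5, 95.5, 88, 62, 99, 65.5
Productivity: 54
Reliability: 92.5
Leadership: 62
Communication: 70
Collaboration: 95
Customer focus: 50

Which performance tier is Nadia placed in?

Technical skill: drop 55 → average of remaining 8 = 618/8 = 77.25
Weighted total:
  Technical skill 77.25 × 0.05 = 3.8625
  Productivity 54 × 0.25 = 13.5
  Reliability 92.5 × 0.17 = 15.725
  Leadership 62 × 0.19 = 11.78
  Communication 70 × 0.15 = 10.5
  Collaboration 95 × 0.09 = 8.55
  Customer focus 50 × 0.1 = 5
Sum = 68.9175
68.9175 ≥ 65 → Pass

Pass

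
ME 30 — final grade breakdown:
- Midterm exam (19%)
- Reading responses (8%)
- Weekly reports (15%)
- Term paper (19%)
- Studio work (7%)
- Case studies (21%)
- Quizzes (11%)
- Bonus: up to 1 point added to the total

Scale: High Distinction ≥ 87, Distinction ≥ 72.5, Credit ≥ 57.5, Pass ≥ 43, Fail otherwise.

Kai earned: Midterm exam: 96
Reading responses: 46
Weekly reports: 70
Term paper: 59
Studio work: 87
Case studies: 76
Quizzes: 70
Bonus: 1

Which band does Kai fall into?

Weighted total:
  Midterm exam 96 × 0.19 = 18.24
  Reading responses 46 × 0.08 = 3.68
  Weekly reports 70 × 0.15 = 10.5
  Term paper 59 × 0.19 = 11.21
  Studio work 87 × 0.07 = 6.09
  Case studies 76 × 0.21 = 15.96
  Quizzes 70 × 0.11 = 7.7
Sum = 73.38
Bonus: 73.38 + 1 = 74.38
74.38 is ≥ 72.5 and < 87 → Distinction

Distinction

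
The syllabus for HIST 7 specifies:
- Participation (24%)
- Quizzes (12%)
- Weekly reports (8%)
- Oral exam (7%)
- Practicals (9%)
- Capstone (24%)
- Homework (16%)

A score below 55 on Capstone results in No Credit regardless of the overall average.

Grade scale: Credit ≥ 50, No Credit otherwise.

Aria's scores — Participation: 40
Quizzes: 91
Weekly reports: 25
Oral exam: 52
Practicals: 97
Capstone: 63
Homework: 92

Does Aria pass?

Credit

Capstone score 63 ≥ 55: minimum met.
Weighted total:
  Participation 40 × 0.24 = 9.6
  Quizzes 91 × 0.12 = 10.92
  Weekly reports 25 × 0.08 = 2
  Oral exam 52 × 0.07 = 3.64
  Practicals 97 × 0.09 = 8.73
  Capstone 63 × 0.24 = 15.12
  Homework 92 × 0.16 = 14.72
Sum = 64.73
64.73 ≥ 50 → Credit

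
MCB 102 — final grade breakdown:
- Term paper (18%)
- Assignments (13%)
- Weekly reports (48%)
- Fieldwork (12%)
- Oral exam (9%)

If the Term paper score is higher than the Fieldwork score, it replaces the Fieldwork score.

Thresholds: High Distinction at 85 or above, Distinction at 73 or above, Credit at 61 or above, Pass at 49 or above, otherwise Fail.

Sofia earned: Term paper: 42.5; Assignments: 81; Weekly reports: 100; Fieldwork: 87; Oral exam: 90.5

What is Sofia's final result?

Distinction

Term paper (42.5) ≤ Fieldwork (87), so Fieldwork stays at 87.
Weighted total:
  Term paper 42.5 × 0.18 = 7.65
  Assignments 81 × 0.13 = 10.53
  Weekly reports 100 × 0.48 = 48
  Fieldwork 87 × 0.12 = 10.44
  Oral exam 90.5 × 0.09 = 8.145
Sum = 84.765
84.765 is ≥ 73 and < 85 → Distinction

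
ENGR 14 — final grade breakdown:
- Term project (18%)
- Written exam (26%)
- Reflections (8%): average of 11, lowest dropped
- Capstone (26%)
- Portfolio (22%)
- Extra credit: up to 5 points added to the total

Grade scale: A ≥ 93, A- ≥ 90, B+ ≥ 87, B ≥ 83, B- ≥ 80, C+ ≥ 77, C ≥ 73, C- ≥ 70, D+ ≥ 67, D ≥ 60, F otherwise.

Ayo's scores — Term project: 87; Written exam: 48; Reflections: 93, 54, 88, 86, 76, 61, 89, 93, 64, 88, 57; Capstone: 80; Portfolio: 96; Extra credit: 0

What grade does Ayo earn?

C

Reflections: drop 54 → average of remaining 10 = 795/10 = 79.5
Weighted total:
  Term project 87 × 0.18 = 15.66
  Written exam 48 × 0.26 = 12.48
  Reflections 79.5 × 0.08 = 6.36
  Capstone 80 × 0.26 = 20.8
  Portfolio 96 × 0.22 = 21.12
Sum = 76.42
Extra credit: 76.42 + 0 = 76.42
76.42 is ≥ 73 and < 77 → C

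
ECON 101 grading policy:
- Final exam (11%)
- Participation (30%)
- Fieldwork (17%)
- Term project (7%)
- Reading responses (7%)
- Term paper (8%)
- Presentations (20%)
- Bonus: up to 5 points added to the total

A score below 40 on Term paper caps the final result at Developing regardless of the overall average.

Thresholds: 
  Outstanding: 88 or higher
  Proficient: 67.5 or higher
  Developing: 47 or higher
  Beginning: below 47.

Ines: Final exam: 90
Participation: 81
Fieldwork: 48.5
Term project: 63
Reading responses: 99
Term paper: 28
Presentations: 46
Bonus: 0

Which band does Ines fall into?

Term paper score 28 < 40: minimum not met.
Weighted total:
  Final exam 90 × 0.11 = 9.9
  Participation 81 × 0.3 = 24.3
  Fieldwork 48.5 × 0.17 = 8.245
  Term project 63 × 0.07 = 4.41
  Reading responses 99 × 0.07 = 6.93
  Term paper 28 × 0.08 = 2.24
  Presentations 46 × 0.2 = 9.2
Sum = 65.225
Bonus: 65.225 + 0 = 65.225
65.225 would be Developing; cap at Developing applies → Developing.

Developing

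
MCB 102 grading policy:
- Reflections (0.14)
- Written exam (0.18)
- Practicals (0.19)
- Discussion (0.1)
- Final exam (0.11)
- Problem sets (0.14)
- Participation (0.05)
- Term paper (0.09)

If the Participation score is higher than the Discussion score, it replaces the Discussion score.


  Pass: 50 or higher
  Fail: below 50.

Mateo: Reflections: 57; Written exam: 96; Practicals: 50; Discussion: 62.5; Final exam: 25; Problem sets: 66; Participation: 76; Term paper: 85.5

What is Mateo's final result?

Pass

Participation (76) > Discussion (62.5), so Discussion counts as 76.
Weighted total:
  Reflections 57 × 0.14 = 7.98
  Written exam 96 × 0.18 = 17.28
  Practicals 50 × 0.19 = 9.5
  Discussion 76 × 0.1 = 7.6
  Final exam 25 × 0.11 = 2.75
  Problem sets 66 × 0.14 = 9.24
  Participation 76 × 0.05 = 3.8
  Term paper 85.5 × 0.09 = 7.695
Sum = 65.845
65.845 ≥ 50 → Pass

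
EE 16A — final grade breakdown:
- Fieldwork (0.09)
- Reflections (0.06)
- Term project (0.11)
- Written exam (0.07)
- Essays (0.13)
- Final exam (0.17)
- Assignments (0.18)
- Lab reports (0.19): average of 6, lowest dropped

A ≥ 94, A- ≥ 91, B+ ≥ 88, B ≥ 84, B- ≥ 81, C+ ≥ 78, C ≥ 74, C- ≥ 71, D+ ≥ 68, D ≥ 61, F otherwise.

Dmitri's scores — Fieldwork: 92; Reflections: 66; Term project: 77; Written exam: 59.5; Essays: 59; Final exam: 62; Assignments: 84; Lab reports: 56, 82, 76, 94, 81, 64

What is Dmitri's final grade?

Lab reports: drop 56 → average of remaining 5 = 397/5 = 79.4
Weighted total:
  Fieldwork 92 × 0.09 = 8.28
  Reflections 66 × 0.06 = 3.96
  Term project 77 × 0.11 = 8.47
  Written exam 59.5 × 0.07 = 4.165
  Essays 59 × 0.13 = 7.67
  Final exam 62 × 0.17 = 10.54
  Assignments 84 × 0.18 = 15.12
  Lab reports 79.4 × 0.19 = 15.086
Sum = 73.291
73.291 is ≥ 71 and < 74 → C-

C-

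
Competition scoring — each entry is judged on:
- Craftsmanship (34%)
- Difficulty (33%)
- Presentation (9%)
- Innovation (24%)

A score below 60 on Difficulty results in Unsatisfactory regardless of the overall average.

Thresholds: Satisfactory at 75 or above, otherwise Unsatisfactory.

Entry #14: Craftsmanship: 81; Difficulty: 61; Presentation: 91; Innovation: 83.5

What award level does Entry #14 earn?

Difficulty score 61 ≥ 60: minimum met.
Weighted total:
  Craftsmanship 81 × 0.34 = 27.54
  Difficulty 61 × 0.33 = 20.13
  Presentation 91 × 0.09 = 8.19
  Innovation 83.5 × 0.24 = 20.04
Sum = 75.9
75.9 ≥ 75 → Satisfactory

Satisfactory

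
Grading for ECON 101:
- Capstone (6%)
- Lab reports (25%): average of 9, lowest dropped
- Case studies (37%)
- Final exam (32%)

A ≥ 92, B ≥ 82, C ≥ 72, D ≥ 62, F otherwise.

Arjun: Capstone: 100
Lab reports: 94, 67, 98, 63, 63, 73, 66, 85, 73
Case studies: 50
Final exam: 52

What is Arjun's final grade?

F

Lab reports: drop 63 → average of remaining 8 = 619/8 = 77.375
Weighted total:
  Capstone 100 × 0.06 = 6
  Lab reports 77.375 × 0.25 = 19.34375
  Case studies 50 × 0.37 = 18.5
  Final exam 52 × 0.32 = 16.64
Sum = 60.48375
60.48375 < 62 → F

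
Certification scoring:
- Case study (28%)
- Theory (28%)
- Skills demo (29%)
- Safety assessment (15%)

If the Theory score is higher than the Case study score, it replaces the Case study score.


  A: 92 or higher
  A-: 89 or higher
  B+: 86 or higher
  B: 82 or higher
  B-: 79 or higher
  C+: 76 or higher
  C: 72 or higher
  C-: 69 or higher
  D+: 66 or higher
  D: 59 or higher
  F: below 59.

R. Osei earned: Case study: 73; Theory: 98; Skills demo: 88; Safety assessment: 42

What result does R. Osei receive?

B+

Theory (98) > Case study (73), so Case study counts as 98.
Weighted total:
  Case study 98 × 0.28 = 27.44
  Theory 98 × 0.28 = 27.44
  Skills demo 88 × 0.29 = 25.52
  Safety assessment 42 × 0.15 = 6.3
Sum = 86.7
86.7 is ≥ 86 and < 89 → B+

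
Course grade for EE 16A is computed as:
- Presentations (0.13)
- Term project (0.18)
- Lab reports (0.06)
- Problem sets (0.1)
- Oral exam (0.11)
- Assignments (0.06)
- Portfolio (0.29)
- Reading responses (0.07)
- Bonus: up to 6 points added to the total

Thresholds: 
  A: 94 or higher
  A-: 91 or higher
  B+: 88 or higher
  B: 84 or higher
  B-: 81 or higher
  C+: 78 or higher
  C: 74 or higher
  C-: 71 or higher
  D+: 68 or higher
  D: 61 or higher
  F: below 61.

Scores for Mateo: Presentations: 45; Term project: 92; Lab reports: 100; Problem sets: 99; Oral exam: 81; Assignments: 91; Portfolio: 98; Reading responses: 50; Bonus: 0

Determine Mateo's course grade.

B

Weighted total:
  Presentations 45 × 0.13 = 5.85
  Term project 92 × 0.18 = 16.56
  Lab reports 100 × 0.06 = 6
  Problem sets 99 × 0.1 = 9.9
  Oral exam 81 × 0.11 = 8.91
  Assignments 91 × 0.06 = 5.46
  Portfolio 98 × 0.29 = 28.42
  Reading responses 50 × 0.07 = 3.5
Sum = 84.6
Bonus: 84.6 + 0 = 84.6
84.6 is ≥ 84 and < 88 → B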